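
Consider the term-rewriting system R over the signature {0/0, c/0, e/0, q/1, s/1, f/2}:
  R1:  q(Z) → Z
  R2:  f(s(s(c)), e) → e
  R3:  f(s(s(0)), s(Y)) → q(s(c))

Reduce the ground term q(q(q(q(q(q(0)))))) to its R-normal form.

1. q(q(q(q(q(q(0))))))  →  q(q(q(q(q(0)))))   [R1 at ε]
2. q(q(q(q(q(0)))))  →  q(q(q(q(0))))   [R1 at ε]
3. q(q(q(q(0))))  →  q(q(q(0)))   [R1 at ε]
4. q(q(q(0)))  →  q(q(0))   [R1 at ε]
5. q(q(0))  →  q(0)   [R1 at ε]
6. q(0)  →  0   [R1 at ε]

0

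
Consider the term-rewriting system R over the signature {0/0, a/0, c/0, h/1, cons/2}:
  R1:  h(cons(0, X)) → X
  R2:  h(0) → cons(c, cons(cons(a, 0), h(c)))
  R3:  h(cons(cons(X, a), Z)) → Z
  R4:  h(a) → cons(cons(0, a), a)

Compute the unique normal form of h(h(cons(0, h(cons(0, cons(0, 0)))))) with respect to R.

0

1. h(h(cons(0, h(cons(0, cons(0, 0))))))  →  h(h(cons(0, cons(0, 0))))   [R1 at 1]
2. h(h(cons(0, cons(0, 0))))  →  h(cons(0, 0))   [R1 at 1]
3. h(cons(0, 0))  →  0   [R1 at ε]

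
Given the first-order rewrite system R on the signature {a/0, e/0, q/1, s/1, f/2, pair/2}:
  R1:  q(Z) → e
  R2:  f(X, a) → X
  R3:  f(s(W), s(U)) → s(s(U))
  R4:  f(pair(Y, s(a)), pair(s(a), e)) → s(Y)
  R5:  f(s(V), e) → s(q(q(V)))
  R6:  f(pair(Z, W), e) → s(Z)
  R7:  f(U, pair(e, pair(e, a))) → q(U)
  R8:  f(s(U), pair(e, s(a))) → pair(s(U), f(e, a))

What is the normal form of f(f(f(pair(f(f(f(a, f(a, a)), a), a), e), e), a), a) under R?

1. f(f(f(pair(f(f(f(a, f(a, a)), a), a), e), e), a), a)  →  f(f(pair(f(f(f(a, f(a, a)), a), a), e), e), a)   [R2 at ε]
2. f(f(pair(f(f(f(a, f(a, a)), a), a), e), e), a)  →  f(pair(f(f(f(a, f(a, a)), a), a), e), e)   [R2 at ε]
3. f(pair(f(f(f(a, f(a, a)), a), a), e), e)  →  s(f(f(f(a, f(a, a)), a), a))   [R6 at ε]
4. s(f(f(f(a, f(a, a)), a), a))  →  s(f(f(a, f(a, a)), a))   [R2 at 1]
5. s(f(f(a, f(a, a)), a))  →  s(f(a, f(a, a)))   [R2 at 1]
6. s(f(a, f(a, a)))  →  s(f(a, a))   [R2 at 1.2]
7. s(f(a, a))  →  s(a)   [R2 at 1]

s(a)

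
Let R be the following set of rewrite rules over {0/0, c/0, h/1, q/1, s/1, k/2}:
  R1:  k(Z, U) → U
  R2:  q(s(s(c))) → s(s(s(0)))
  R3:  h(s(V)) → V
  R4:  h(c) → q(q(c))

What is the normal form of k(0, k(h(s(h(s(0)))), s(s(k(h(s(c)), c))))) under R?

1. k(0, k(h(s(h(s(0)))), s(s(k(h(s(c)), c)))))  →  k(h(s(h(s(0)))), s(s(k(h(s(c)), c))))   [R1 at ε]
2. k(h(s(h(s(0)))), s(s(k(h(s(c)), c))))  →  s(s(k(h(s(c)), c)))   [R1 at ε]
3. s(s(k(h(s(c)), c)))  →  s(s(c))   [R1 at 1.1]

s(s(c))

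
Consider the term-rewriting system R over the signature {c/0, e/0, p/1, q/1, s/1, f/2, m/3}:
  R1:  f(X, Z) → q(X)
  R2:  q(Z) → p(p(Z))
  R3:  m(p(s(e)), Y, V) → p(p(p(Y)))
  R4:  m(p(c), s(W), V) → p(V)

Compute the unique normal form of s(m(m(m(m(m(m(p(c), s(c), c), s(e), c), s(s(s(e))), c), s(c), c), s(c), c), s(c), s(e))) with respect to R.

1. s(m(m(m(m(m(m(p(c), s(c), c), s(e), c), s(s(s(e))), c), s(c), c), s(c), c), s(c), s(e)))  →  s(m(m(m(m(m(p(c), s(e), c), s(s(s(e))), c), s(c), c), s(c), c), s(c), s(e)))   [R4 at 1.1.1.1.1.1]
2. s(m(m(m(m(m(p(c), s(e), c), s(s(s(e))), c), s(c), c), s(c), c), s(c), s(e)))  →  s(m(m(m(m(p(c), s(s(s(e))), c), s(c), c), s(c), c), s(c), s(e)))   [R4 at 1.1.1.1.1]
3. s(m(m(m(m(p(c), s(s(s(e))), c), s(c), c), s(c), c), s(c), s(e)))  →  s(m(m(m(p(c), s(c), c), s(c), c), s(c), s(e)))   [R4 at 1.1.1.1]
4. s(m(m(m(p(c), s(c), c), s(c), c), s(c), s(e)))  →  s(m(m(p(c), s(c), c), s(c), s(e)))   [R4 at 1.1.1]
5. s(m(m(p(c), s(c), c), s(c), s(e)))  →  s(m(p(c), s(c), s(e)))   [R4 at 1.1]
6. s(m(p(c), s(c), s(e)))  →  s(p(s(e)))   [R4 at 1]

s(p(s(e)))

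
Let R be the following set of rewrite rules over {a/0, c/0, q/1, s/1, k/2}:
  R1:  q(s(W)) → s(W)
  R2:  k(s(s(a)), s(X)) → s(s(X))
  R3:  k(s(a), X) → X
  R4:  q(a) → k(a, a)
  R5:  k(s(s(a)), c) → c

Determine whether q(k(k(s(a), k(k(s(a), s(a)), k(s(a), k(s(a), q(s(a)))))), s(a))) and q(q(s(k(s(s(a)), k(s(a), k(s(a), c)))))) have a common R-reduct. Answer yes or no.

Reduce t₁ = q(k(k(s(a), k(k(s(a), s(a)), k(s(a), k(s(a), q(s(a)))))), s(a))):
1. q(k(k(s(a), k(k(s(a), s(a)), k(s(a), k(s(a), q(s(a)))))), s(a)))  →  q(k(k(k(s(a), s(a)), k(s(a), k(s(a), q(s(a))))), s(a)))   [R3 at 1.1]
2. q(k(k(k(s(a), s(a)), k(s(a), k(s(a), q(s(a))))), s(a)))  →  q(k(k(s(a), k(s(a), k(s(a), q(s(a))))), s(a)))   [R3 at 1.1.1]
3. q(k(k(s(a), k(s(a), k(s(a), q(s(a))))), s(a)))  →  q(k(k(s(a), k(s(a), q(s(a)))), s(a)))   [R3 at 1.1]
4. q(k(k(s(a), k(s(a), q(s(a)))), s(a)))  →  q(k(k(s(a), q(s(a))), s(a)))   [R3 at 1.1]
5. q(k(k(s(a), q(s(a))), s(a)))  →  q(k(q(s(a)), s(a)))   [R3 at 1.1]
6. q(k(q(s(a)), s(a)))  →  q(k(s(a), s(a)))   [R1 at 1.1]
7. q(k(s(a), s(a)))  →  q(s(a))   [R3 at 1]
8. q(s(a))  →  s(a)   [R1 at ε]

Reduce t₂ = q(q(s(k(s(s(a)), k(s(a), k(s(a), c)))))):
1. q(q(s(k(s(s(a)), k(s(a), k(s(a), c))))))  →  q(s(k(s(s(a)), k(s(a), k(s(a), c)))))   [R1 at 1]
2. q(s(k(s(s(a)), k(s(a), k(s(a), c)))))  →  s(k(s(s(a)), k(s(a), k(s(a), c))))   [R1 at ε]
3. s(k(s(s(a)), k(s(a), k(s(a), c))))  →  s(k(s(s(a)), k(s(a), c)))   [R3 at 1.2]
4. s(k(s(s(a)), k(s(a), c)))  →  s(k(s(s(a)), c))   [R3 at 1.2]
5. s(k(s(s(a)), c))  →  s(c)   [R5 at 1]

no — NF(t₁) = s(a), NF(t₂) = s(c)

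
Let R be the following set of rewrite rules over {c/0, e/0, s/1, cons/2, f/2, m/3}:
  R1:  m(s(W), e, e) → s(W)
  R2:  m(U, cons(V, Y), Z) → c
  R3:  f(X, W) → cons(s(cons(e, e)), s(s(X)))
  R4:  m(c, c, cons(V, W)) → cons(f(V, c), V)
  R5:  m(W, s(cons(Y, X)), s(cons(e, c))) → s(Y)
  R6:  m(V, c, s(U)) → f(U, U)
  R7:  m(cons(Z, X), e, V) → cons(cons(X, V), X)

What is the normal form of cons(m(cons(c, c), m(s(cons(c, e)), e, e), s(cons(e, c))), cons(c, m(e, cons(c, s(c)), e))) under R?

1. cons(m(cons(c, c), m(s(cons(c, e)), e, e), s(cons(e, c))), cons(c, m(e, cons(c, s(c)), e)))  →  cons(m(cons(c, c), s(cons(c, e)), s(cons(e, c))), cons(c, m(e, cons(c, s(c)), e)))   [R1 at 1.2]
2. cons(m(cons(c, c), s(cons(c, e)), s(cons(e, c))), cons(c, m(e, cons(c, s(c)), e)))  →  cons(s(c), cons(c, m(e, cons(c, s(c)), e)))   [R5 at 1]
3. cons(s(c), cons(c, m(e, cons(c, s(c)), e)))  →  cons(s(c), cons(c, c))   [R2 at 2.2]

cons(s(c), cons(c, c))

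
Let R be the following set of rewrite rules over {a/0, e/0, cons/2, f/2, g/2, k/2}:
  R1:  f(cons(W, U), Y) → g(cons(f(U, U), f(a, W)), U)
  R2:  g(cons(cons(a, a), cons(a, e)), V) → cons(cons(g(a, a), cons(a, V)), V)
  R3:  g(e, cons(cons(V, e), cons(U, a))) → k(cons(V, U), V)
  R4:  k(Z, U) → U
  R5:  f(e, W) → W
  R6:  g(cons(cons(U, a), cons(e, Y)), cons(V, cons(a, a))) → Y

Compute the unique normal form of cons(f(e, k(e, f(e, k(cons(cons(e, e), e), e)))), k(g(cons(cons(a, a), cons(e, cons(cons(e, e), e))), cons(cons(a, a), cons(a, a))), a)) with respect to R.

cons(e, a)

1. cons(f(e, k(e, f(e, k(cons(cons(e, e), e), e)))), k(g(cons(cons(a, a), cons(e, cons(cons(e, e), e))), cons(cons(a, a), cons(a, a))), a))  →  cons(k(e, f(e, k(cons(cons(e, e), e), e))), k(g(cons(cons(a, a), cons(e, cons(cons(e, e), e))), cons(cons(a, a), cons(a, a))), a))   [R5 at 1]
2. cons(k(e, f(e, k(cons(cons(e, e), e), e))), k(g(cons(cons(a, a), cons(e, cons(cons(e, e), e))), cons(cons(a, a), cons(a, a))), a))  →  cons(f(e, k(cons(cons(e, e), e), e)), k(g(cons(cons(a, a), cons(e, cons(cons(e, e), e))), cons(cons(a, a), cons(a, a))), a))   [R4 at 1]
3. cons(f(e, k(cons(cons(e, e), e), e)), k(g(cons(cons(a, a), cons(e, cons(cons(e, e), e))), cons(cons(a, a), cons(a, a))), a))  →  cons(k(cons(cons(e, e), e), e), k(g(cons(cons(a, a), cons(e, cons(cons(e, e), e))), cons(cons(a, a), cons(a, a))), a))   [R5 at 1]
4. cons(k(cons(cons(e, e), e), e), k(g(cons(cons(a, a), cons(e, cons(cons(e, e), e))), cons(cons(a, a), cons(a, a))), a))  →  cons(e, k(g(cons(cons(a, a), cons(e, cons(cons(e, e), e))), cons(cons(a, a), cons(a, a))), a))   [R4 at 1]
5. cons(e, k(g(cons(cons(a, a), cons(e, cons(cons(e, e), e))), cons(cons(a, a), cons(a, a))), a))  →  cons(e, a)   [R4 at 2]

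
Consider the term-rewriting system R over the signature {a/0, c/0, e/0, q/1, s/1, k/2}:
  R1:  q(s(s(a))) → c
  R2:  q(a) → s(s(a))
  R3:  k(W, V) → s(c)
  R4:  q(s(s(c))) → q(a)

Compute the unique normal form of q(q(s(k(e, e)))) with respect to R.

c

1. q(q(s(k(e, e))))  →  q(q(s(s(c))))   [R3 at 1.1.1]
2. q(q(s(s(c))))  →  q(q(a))   [R4 at 1]
3. q(q(a))  →  q(s(s(a)))   [R2 at 1]
4. q(s(s(a)))  →  c   [R1 at ε]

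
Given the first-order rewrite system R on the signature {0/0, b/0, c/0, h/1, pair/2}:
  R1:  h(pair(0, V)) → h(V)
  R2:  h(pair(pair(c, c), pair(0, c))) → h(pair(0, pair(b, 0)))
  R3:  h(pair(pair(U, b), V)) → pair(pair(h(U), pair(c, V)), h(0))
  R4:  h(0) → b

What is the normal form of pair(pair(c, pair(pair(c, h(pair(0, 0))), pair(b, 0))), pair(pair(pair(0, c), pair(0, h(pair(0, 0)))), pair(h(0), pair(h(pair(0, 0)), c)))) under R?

1. pair(pair(c, pair(pair(c, h(pair(0, 0))), pair(b, 0))), pair(pair(pair(0, c), pair(0, h(pair(0, 0)))), pair(h(0), pair(h(pair(0, 0)), c))))  →  pair(pair(c, pair(pair(c, h(0)), pair(b, 0))), pair(pair(pair(0, c), pair(0, h(pair(0, 0)))), pair(h(0), pair(h(pair(0, 0)), c))))   [R1 at 1.2.1.2]
2. pair(pair(c, pair(pair(c, h(0)), pair(b, 0))), pair(pair(pair(0, c), pair(0, h(pair(0, 0)))), pair(h(0), pair(h(pair(0, 0)), c))))  →  pair(pair(c, pair(pair(c, b), pair(b, 0))), pair(pair(pair(0, c), pair(0, h(pair(0, 0)))), pair(h(0), pair(h(pair(0, 0)), c))))   [R4 at 1.2.1.2]
3. pair(pair(c, pair(pair(c, b), pair(b, 0))), pair(pair(pair(0, c), pair(0, h(pair(0, 0)))), pair(h(0), pair(h(pair(0, 0)), c))))  →  pair(pair(c, pair(pair(c, b), pair(b, 0))), pair(pair(pair(0, c), pair(0, h(0))), pair(h(0), pair(h(pair(0, 0)), c))))   [R1 at 2.1.2.2]
4. pair(pair(c, pair(pair(c, b), pair(b, 0))), pair(pair(pair(0, c), pair(0, h(0))), pair(h(0), pair(h(pair(0, 0)), c))))  →  pair(pair(c, pair(pair(c, b), pair(b, 0))), pair(pair(pair(0, c), pair(0, b)), pair(h(0), pair(h(pair(0, 0)), c))))   [R4 at 2.1.2.2]
5. pair(pair(c, pair(pair(c, b), pair(b, 0))), pair(pair(pair(0, c), pair(0, b)), pair(h(0), pair(h(pair(0, 0)), c))))  →  pair(pair(c, pair(pair(c, b), pair(b, 0))), pair(pair(pair(0, c), pair(0, b)), pair(b, pair(h(pair(0, 0)), c))))   [R4 at 2.2.1]
6. pair(pair(c, pair(pair(c, b), pair(b, 0))), pair(pair(pair(0, c), pair(0, b)), pair(b, pair(h(pair(0, 0)), c))))  →  pair(pair(c, pair(pair(c, b), pair(b, 0))), pair(pair(pair(0, c), pair(0, b)), pair(b, pair(h(0), c))))   [R1 at 2.2.2.1]
7. pair(pair(c, pair(pair(c, b), pair(b, 0))), pair(pair(pair(0, c), pair(0, b)), pair(b, pair(h(0), c))))  →  pair(pair(c, pair(pair(c, b), pair(b, 0))), pair(pair(pair(0, c), pair(0, b)), pair(b, pair(b, c))))   [R4 at 2.2.2.1]

pair(pair(c, pair(pair(c, b), pair(b, 0))), pair(pair(pair(0, c), pair(0, b)), pair(b, pair(b, c))))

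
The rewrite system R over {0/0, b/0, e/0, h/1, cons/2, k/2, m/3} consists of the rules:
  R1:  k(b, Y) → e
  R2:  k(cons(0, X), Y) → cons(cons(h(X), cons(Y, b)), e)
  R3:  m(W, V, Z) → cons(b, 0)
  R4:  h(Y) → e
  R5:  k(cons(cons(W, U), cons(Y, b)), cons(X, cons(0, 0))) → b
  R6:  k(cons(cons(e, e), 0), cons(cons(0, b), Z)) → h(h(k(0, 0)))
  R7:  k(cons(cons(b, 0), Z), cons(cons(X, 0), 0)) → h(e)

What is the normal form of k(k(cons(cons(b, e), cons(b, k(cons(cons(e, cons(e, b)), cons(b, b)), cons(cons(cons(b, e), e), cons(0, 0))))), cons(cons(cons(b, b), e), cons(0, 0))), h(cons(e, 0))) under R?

e

1. k(k(cons(cons(b, e), cons(b, k(cons(cons(e, cons(e, b)), cons(b, b)), cons(cons(cons(b, e), e), cons(0, 0))))), cons(cons(cons(b, b), e), cons(0, 0))), h(cons(e, 0)))  →  k(k(cons(cons(b, e), cons(b, b)), cons(cons(cons(b, b), e), cons(0, 0))), h(cons(e, 0)))   [R5 at 1.1.2.2]
2. k(k(cons(cons(b, e), cons(b, b)), cons(cons(cons(b, b), e), cons(0, 0))), h(cons(e, 0)))  →  k(b, h(cons(e, 0)))   [R5 at 1]
3. k(b, h(cons(e, 0)))  →  e   [R1 at ε]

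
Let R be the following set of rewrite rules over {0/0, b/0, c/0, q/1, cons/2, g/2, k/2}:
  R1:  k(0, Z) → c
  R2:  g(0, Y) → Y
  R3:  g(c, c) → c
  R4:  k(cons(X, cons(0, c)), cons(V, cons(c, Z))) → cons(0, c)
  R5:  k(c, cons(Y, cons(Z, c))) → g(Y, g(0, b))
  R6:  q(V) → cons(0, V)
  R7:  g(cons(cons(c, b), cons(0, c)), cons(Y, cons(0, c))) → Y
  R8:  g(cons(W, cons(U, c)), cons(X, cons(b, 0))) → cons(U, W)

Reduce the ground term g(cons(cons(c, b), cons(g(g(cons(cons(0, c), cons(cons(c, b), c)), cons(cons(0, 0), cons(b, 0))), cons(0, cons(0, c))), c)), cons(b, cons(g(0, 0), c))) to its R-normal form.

1. g(cons(cons(c, b), cons(g(g(cons(cons(0, c), cons(cons(c, b), c)), cons(cons(0, 0), cons(b, 0))), cons(0, cons(0, c))), c)), cons(b, cons(g(0, 0), c)))  →  g(cons(cons(c, b), cons(g(cons(cons(c, b), cons(0, c)), cons(0, cons(0, c))), c)), cons(b, cons(g(0, 0), c)))   [R8 at 1.2.1.1]
2. g(cons(cons(c, b), cons(g(cons(cons(c, b), cons(0, c)), cons(0, cons(0, c))), c)), cons(b, cons(g(0, 0), c)))  →  g(cons(cons(c, b), cons(0, c)), cons(b, cons(g(0, 0), c)))   [R7 at 1.2.1]
3. g(cons(cons(c, b), cons(0, c)), cons(b, cons(g(0, 0), c)))  →  g(cons(cons(c, b), cons(0, c)), cons(b, cons(0, c)))   [R2 at 2.2.1]
4. g(cons(cons(c, b), cons(0, c)), cons(b, cons(0, c)))  →  b   [R7 at ε]

b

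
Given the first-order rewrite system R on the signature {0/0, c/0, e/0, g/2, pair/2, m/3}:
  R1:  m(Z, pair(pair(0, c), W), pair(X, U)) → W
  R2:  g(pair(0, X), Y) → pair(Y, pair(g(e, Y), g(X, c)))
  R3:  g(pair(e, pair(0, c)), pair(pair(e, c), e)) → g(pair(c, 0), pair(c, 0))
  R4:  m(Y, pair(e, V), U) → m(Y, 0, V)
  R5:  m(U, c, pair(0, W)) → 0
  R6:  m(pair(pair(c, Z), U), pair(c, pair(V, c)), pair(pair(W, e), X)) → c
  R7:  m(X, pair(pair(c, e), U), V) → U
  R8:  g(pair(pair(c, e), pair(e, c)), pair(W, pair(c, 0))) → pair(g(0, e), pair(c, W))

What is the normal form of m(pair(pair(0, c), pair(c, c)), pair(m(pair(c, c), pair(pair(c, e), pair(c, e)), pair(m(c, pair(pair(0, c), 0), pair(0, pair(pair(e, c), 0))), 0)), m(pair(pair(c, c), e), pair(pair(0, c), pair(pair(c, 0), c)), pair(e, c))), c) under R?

1. m(pair(pair(0, c), pair(c, c)), pair(m(pair(c, c), pair(pair(c, e), pair(c, e)), pair(m(c, pair(pair(0, c), 0), pair(0, pair(pair(e, c), 0))), 0)), m(pair(pair(c, c), e), pair(pair(0, c), pair(pair(c, 0), c)), pair(e, c))), c)  →  m(pair(pair(0, c), pair(c, c)), pair(pair(c, e), m(pair(pair(c, c), e), pair(pair(0, c), pair(pair(c, 0), c)), pair(e, c))), c)   [R7 at 2.1]
2. m(pair(pair(0, c), pair(c, c)), pair(pair(c, e), m(pair(pair(c, c), e), pair(pair(0, c), pair(pair(c, 0), c)), pair(e, c))), c)  →  m(pair(pair(c, c), e), pair(pair(0, c), pair(pair(c, 0), c)), pair(e, c))   [R7 at ε]
3. m(pair(pair(c, c), e), pair(pair(0, c), pair(pair(c, 0), c)), pair(e, c))  →  pair(pair(c, 0), c)   [R1 at ε]

pair(pair(c, 0), c)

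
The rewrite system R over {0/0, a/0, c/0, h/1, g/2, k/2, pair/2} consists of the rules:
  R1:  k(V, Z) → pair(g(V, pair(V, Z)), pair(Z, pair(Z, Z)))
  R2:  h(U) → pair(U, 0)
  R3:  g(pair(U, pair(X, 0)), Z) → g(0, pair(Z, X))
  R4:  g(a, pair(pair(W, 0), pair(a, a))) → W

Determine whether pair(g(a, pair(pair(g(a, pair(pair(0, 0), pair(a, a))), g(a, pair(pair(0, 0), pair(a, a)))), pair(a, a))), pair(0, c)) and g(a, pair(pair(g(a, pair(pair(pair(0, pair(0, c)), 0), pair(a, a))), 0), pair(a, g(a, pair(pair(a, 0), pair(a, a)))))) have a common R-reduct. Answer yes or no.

Reduce t₁ = pair(g(a, pair(pair(g(a, pair(pair(0, 0), pair(a, a))), g(a, pair(pair(0, 0), pair(a, a)))), pair(a, a))), pair(0, c)):
1. pair(g(a, pair(pair(g(a, pair(pair(0, 0), pair(a, a))), g(a, pair(pair(0, 0), pair(a, a)))), pair(a, a))), pair(0, c))  →  pair(g(a, pair(pair(0, g(a, pair(pair(0, 0), pair(a, a)))), pair(a, a))), pair(0, c))   [R4 at 1.2.1.1]
2. pair(g(a, pair(pair(0, g(a, pair(pair(0, 0), pair(a, a)))), pair(a, a))), pair(0, c))  →  pair(g(a, pair(pair(0, 0), pair(a, a))), pair(0, c))   [R4 at 1.2.1.2]
3. pair(g(a, pair(pair(0, 0), pair(a, a))), pair(0, c))  →  pair(0, pair(0, c))   [R4 at 1]

Reduce t₂ = g(a, pair(pair(g(a, pair(pair(pair(0, pair(0, c)), 0), pair(a, a))), 0), pair(a, g(a, pair(pair(a, 0), pair(a, a)))))):
1. g(a, pair(pair(g(a, pair(pair(pair(0, pair(0, c)), 0), pair(a, a))), 0), pair(a, g(a, pair(pair(a, 0), pair(a, a))))))  →  g(a, pair(pair(pair(0, pair(0, c)), 0), pair(a, g(a, pair(pair(a, 0), pair(a, a))))))   [R4 at 2.1.1]
2. g(a, pair(pair(pair(0, pair(0, c)), 0), pair(a, g(a, pair(pair(a, 0), pair(a, a))))))  →  g(a, pair(pair(pair(0, pair(0, c)), 0), pair(a, a)))   [R4 at 2.2.2]
3. g(a, pair(pair(pair(0, pair(0, c)), 0), pair(a, a)))  →  pair(0, pair(0, c))   [R4 at ε]

yes — NF(t₁) = pair(0, pair(0, c)), NF(t₂) = pair(0, pair(0, c))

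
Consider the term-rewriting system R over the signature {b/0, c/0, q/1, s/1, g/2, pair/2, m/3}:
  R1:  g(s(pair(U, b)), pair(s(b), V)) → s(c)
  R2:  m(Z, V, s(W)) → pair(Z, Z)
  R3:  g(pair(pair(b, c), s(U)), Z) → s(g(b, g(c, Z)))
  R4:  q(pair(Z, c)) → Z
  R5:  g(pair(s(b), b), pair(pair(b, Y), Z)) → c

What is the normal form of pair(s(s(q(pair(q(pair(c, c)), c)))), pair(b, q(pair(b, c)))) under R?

1. pair(s(s(q(pair(q(pair(c, c)), c)))), pair(b, q(pair(b, c))))  →  pair(s(s(q(pair(c, c)))), pair(b, q(pair(b, c))))   [R4 at 1.1.1]
2. pair(s(s(q(pair(c, c)))), pair(b, q(pair(b, c))))  →  pair(s(s(c)), pair(b, q(pair(b, c))))   [R4 at 1.1.1]
3. pair(s(s(c)), pair(b, q(pair(b, c))))  →  pair(s(s(c)), pair(b, b))   [R4 at 2.2]

pair(s(s(c)), pair(b, b))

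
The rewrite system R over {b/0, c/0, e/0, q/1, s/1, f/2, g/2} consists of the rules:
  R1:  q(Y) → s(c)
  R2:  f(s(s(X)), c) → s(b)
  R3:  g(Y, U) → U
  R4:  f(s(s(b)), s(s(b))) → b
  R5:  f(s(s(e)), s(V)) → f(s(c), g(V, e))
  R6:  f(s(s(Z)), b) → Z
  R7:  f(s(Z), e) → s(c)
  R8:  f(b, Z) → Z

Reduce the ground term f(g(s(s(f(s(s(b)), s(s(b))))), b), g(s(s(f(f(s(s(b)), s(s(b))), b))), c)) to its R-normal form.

1. f(g(s(s(f(s(s(b)), s(s(b))))), b), g(s(s(f(f(s(s(b)), s(s(b))), b))), c))  →  f(b, g(s(s(f(f(s(s(b)), s(s(b))), b))), c))   [R3 at 1]
2. f(b, g(s(s(f(f(s(s(b)), s(s(b))), b))), c))  →  g(s(s(f(f(s(s(b)), s(s(b))), b))), c)   [R8 at ε]
3. g(s(s(f(f(s(s(b)), s(s(b))), b))), c)  →  c   [R3 at ε]

c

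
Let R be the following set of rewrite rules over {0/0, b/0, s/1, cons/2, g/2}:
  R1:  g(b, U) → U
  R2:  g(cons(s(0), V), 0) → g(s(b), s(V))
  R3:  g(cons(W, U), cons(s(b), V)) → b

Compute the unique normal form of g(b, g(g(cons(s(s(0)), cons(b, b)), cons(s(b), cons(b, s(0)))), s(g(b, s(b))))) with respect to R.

1. g(b, g(g(cons(s(s(0)), cons(b, b)), cons(s(b), cons(b, s(0)))), s(g(b, s(b)))))  →  g(g(cons(s(s(0)), cons(b, b)), cons(s(b), cons(b, s(0)))), s(g(b, s(b))))   [R1 at ε]
2. g(g(cons(s(s(0)), cons(b, b)), cons(s(b), cons(b, s(0)))), s(g(b, s(b))))  →  g(b, s(g(b, s(b))))   [R3 at 1]
3. g(b, s(g(b, s(b))))  →  s(g(b, s(b)))   [R1 at ε]
4. s(g(b, s(b)))  →  s(s(b))   [R1 at 1]

s(s(b))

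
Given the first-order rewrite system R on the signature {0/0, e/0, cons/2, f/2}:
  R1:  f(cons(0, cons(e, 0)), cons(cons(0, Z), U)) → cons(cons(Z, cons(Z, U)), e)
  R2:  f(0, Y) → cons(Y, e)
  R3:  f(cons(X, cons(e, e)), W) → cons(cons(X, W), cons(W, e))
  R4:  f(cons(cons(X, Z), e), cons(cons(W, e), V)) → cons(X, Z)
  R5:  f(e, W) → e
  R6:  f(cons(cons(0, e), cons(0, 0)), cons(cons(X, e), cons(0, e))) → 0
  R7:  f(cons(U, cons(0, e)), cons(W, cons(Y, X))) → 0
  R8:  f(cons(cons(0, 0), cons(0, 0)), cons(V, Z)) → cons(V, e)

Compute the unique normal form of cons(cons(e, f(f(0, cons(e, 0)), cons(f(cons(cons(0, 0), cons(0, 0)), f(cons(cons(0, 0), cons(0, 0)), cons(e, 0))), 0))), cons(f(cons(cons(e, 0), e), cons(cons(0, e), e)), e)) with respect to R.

cons(cons(e, cons(e, 0)), cons(cons(e, 0), e))

1. cons(cons(e, f(f(0, cons(e, 0)), cons(f(cons(cons(0, 0), cons(0, 0)), f(cons(cons(0, 0), cons(0, 0)), cons(e, 0))), 0))), cons(f(cons(cons(e, 0), e), cons(cons(0, e), e)), e))  →  cons(cons(e, f(cons(cons(e, 0), e), cons(f(cons(cons(0, 0), cons(0, 0)), f(cons(cons(0, 0), cons(0, 0)), cons(e, 0))), 0))), cons(f(cons(cons(e, 0), e), cons(cons(0, e), e)), e))   [R2 at 1.2.1]
2. cons(cons(e, f(cons(cons(e, 0), e), cons(f(cons(cons(0, 0), cons(0, 0)), f(cons(cons(0, 0), cons(0, 0)), cons(e, 0))), 0))), cons(f(cons(cons(e, 0), e), cons(cons(0, e), e)), e))  →  cons(cons(e, f(cons(cons(e, 0), e), cons(f(cons(cons(0, 0), cons(0, 0)), cons(e, e)), 0))), cons(f(cons(cons(e, 0), e), cons(cons(0, e), e)), e))   [R8 at 1.2.2.1.2]
3. cons(cons(e, f(cons(cons(e, 0), e), cons(f(cons(cons(0, 0), cons(0, 0)), cons(e, e)), 0))), cons(f(cons(cons(e, 0), e), cons(cons(0, e), e)), e))  →  cons(cons(e, f(cons(cons(e, 0), e), cons(cons(e, e), 0))), cons(f(cons(cons(e, 0), e), cons(cons(0, e), e)), e))   [R8 at 1.2.2.1]
4. cons(cons(e, f(cons(cons(e, 0), e), cons(cons(e, e), 0))), cons(f(cons(cons(e, 0), e), cons(cons(0, e), e)), e))  →  cons(cons(e, cons(e, 0)), cons(f(cons(cons(e, 0), e), cons(cons(0, e), e)), e))   [R4 at 1.2]
5. cons(cons(e, cons(e, 0)), cons(f(cons(cons(e, 0), e), cons(cons(0, e), e)), e))  →  cons(cons(e, cons(e, 0)), cons(cons(e, 0), e))   [R4 at 2.1]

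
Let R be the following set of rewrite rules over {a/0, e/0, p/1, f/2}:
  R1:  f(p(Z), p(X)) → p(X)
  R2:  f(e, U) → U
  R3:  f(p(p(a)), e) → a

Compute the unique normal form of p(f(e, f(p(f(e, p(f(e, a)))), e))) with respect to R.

1. p(f(e, f(p(f(e, p(f(e, a)))), e)))  →  p(f(p(f(e, p(f(e, a)))), e))   [R2 at 1]
2. p(f(p(f(e, p(f(e, a)))), e))  →  p(f(p(p(f(e, a))), e))   [R2 at 1.1.1]
3. p(f(p(p(f(e, a))), e))  →  p(f(p(p(a)), e))   [R2 at 1.1.1.1]
4. p(f(p(p(a)), e))  →  p(a)   [R3 at 1]

p(a)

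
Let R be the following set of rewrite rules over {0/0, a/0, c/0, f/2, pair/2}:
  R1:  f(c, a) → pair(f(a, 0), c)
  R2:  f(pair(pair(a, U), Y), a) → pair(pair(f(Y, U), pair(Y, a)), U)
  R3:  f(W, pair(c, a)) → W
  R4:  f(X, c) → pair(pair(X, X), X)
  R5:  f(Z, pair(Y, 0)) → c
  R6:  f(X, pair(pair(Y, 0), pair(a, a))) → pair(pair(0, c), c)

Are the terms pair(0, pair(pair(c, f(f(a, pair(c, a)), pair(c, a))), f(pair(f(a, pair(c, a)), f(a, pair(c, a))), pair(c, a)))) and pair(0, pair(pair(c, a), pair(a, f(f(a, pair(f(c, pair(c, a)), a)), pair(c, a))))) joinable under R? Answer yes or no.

yes — NF(t₁) = pair(0, pair(pair(c, a), pair(a, a))), NF(t₂) = pair(0, pair(pair(c, a), pair(a, a)))

Reduce t₁ = pair(0, pair(pair(c, f(f(a, pair(c, a)), pair(c, a))), f(pair(f(a, pair(c, a)), f(a, pair(c, a))), pair(c, a)))):
1. pair(0, pair(pair(c, f(f(a, pair(c, a)), pair(c, a))), f(pair(f(a, pair(c, a)), f(a, pair(c, a))), pair(c, a))))  →  pair(0, pair(pair(c, f(a, pair(c, a))), f(pair(f(a, pair(c, a)), f(a, pair(c, a))), pair(c, a))))   [R3 at 2.1.2]
2. pair(0, pair(pair(c, f(a, pair(c, a))), f(pair(f(a, pair(c, a)), f(a, pair(c, a))), pair(c, a))))  →  pair(0, pair(pair(c, a), f(pair(f(a, pair(c, a)), f(a, pair(c, a))), pair(c, a))))   [R3 at 2.1.2]
3. pair(0, pair(pair(c, a), f(pair(f(a, pair(c, a)), f(a, pair(c, a))), pair(c, a))))  →  pair(0, pair(pair(c, a), pair(f(a, pair(c, a)), f(a, pair(c, a)))))   [R3 at 2.2]
4. pair(0, pair(pair(c, a), pair(f(a, pair(c, a)), f(a, pair(c, a)))))  →  pair(0, pair(pair(c, a), pair(a, f(a, pair(c, a)))))   [R3 at 2.2.1]
5. pair(0, pair(pair(c, a), pair(a, f(a, pair(c, a)))))  →  pair(0, pair(pair(c, a), pair(a, a)))   [R3 at 2.2.2]

Reduce t₂ = pair(0, pair(pair(c, a), pair(a, f(f(a, pair(f(c, pair(c, a)), a)), pair(c, a))))):
1. pair(0, pair(pair(c, a), pair(a, f(f(a, pair(f(c, pair(c, a)), a)), pair(c, a)))))  →  pair(0, pair(pair(c, a), pair(a, f(a, pair(f(c, pair(c, a)), a)))))   [R3 at 2.2.2]
2. pair(0, pair(pair(c, a), pair(a, f(a, pair(f(c, pair(c, a)), a)))))  →  pair(0, pair(pair(c, a), pair(a, f(a, pair(c, a)))))   [R3 at 2.2.2.2.1]
3. pair(0, pair(pair(c, a), pair(a, f(a, pair(c, a)))))  →  pair(0, pair(pair(c, a), pair(a, a)))   [R3 at 2.2.2]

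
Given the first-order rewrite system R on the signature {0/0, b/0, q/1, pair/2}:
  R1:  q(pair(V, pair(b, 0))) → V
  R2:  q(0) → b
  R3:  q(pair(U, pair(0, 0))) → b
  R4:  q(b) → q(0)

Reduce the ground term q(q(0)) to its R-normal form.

b

1. q(q(0))  →  q(b)   [R2 at 1]
2. q(b)  →  q(0)   [R4 at ε]
3. q(0)  →  b   [R2 at ε]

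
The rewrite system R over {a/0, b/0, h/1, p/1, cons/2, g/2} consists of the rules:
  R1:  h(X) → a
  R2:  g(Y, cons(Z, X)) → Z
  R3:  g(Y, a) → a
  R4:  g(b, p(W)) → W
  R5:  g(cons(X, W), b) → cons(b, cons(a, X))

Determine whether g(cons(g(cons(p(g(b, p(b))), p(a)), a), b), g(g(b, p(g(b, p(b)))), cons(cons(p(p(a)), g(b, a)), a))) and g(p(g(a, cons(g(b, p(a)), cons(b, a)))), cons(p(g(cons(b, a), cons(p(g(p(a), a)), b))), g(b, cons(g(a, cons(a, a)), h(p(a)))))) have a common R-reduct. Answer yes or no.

Reduce t₁ = g(cons(g(cons(p(g(b, p(b))), p(a)), a), b), g(g(b, p(g(b, p(b)))), cons(cons(p(p(a)), g(b, a)), a))):
1. g(cons(g(cons(p(g(b, p(b))), p(a)), a), b), g(g(b, p(g(b, p(b)))), cons(cons(p(p(a)), g(b, a)), a)))  →  g(cons(a, b), g(g(b, p(g(b, p(b)))), cons(cons(p(p(a)), g(b, a)), a)))   [R3 at 1.1]
2. g(cons(a, b), g(g(b, p(g(b, p(b)))), cons(cons(p(p(a)), g(b, a)), a)))  →  g(cons(a, b), cons(p(p(a)), g(b, a)))   [R2 at 2]
3. g(cons(a, b), cons(p(p(a)), g(b, a)))  →  p(p(a))   [R2 at ε]

Reduce t₂ = g(p(g(a, cons(g(b, p(a)), cons(b, a)))), cons(p(g(cons(b, a), cons(p(g(p(a), a)), b))), g(b, cons(g(a, cons(a, a)), h(p(a)))))):
1. g(p(g(a, cons(g(b, p(a)), cons(b, a)))), cons(p(g(cons(b, a), cons(p(g(p(a), a)), b))), g(b, cons(g(a, cons(a, a)), h(p(a))))))  →  p(g(cons(b, a), cons(p(g(p(a), a)), b)))   [R2 at ε]
2. p(g(cons(b, a), cons(p(g(p(a), a)), b)))  →  p(p(g(p(a), a)))   [R2 at 1]
3. p(p(g(p(a), a)))  →  p(p(a))   [R3 at 1.1]

yes — NF(t₁) = p(p(a)), NF(t₂) = p(p(a))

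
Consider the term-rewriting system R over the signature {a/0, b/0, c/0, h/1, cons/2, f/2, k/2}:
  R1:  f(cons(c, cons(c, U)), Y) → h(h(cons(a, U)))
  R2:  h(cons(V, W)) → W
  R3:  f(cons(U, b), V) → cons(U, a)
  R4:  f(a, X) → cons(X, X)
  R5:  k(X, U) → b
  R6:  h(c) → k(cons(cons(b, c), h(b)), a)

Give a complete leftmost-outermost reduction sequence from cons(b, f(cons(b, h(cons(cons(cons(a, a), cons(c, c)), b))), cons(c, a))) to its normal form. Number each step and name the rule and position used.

cons(b, cons(b, a))

1. cons(b, f(cons(b, h(cons(cons(cons(a, a), cons(c, c)), b))), cons(c, a)))  →  cons(b, f(cons(b, b), cons(c, a)))   [R2 at 2.1.2]
2. cons(b, f(cons(b, b), cons(c, a)))  →  cons(b, cons(b, a))   [R3 at 2]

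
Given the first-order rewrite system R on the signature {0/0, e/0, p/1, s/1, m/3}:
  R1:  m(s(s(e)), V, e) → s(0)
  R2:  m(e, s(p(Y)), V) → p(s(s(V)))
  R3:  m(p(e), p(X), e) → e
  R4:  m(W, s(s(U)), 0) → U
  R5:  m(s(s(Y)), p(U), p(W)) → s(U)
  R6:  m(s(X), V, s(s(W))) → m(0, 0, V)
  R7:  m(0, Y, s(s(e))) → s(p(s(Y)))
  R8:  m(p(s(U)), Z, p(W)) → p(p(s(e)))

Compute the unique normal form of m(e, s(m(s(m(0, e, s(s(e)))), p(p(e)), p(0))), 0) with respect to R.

1. m(e, s(m(s(m(0, e, s(s(e)))), p(p(e)), p(0))), 0)  →  m(e, s(m(s(s(p(s(e)))), p(p(e)), p(0))), 0)   [R7 at 2.1.1.1]
2. m(e, s(m(s(s(p(s(e)))), p(p(e)), p(0))), 0)  →  m(e, s(s(p(e))), 0)   [R5 at 2.1]
3. m(e, s(s(p(e))), 0)  →  p(e)   [R4 at ε]

p(e)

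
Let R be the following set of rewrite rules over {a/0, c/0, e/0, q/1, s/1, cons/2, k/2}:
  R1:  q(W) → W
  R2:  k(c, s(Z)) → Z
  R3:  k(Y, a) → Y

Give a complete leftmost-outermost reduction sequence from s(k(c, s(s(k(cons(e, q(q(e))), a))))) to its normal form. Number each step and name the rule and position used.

s(s(cons(e, e)))

1. s(k(c, s(s(k(cons(e, q(q(e))), a)))))  →  s(s(k(cons(e, q(q(e))), a)))   [R2 at 1]
2. s(s(k(cons(e, q(q(e))), a)))  →  s(s(cons(e, q(q(e)))))   [R3 at 1.1]
3. s(s(cons(e, q(q(e)))))  →  s(s(cons(e, q(e))))   [R1 at 1.1.2]
4. s(s(cons(e, q(e))))  →  s(s(cons(e, e)))   [R1 at 1.1.2]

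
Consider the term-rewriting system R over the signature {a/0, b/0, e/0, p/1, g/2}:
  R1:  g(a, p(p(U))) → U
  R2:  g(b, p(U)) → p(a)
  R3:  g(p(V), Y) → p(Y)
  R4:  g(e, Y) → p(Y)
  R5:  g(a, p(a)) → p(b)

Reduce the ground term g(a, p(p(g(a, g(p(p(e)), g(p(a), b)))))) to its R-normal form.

b

1. g(a, p(p(g(a, g(p(p(e)), g(p(a), b))))))  →  g(a, g(p(p(e)), g(p(a), b)))   [R1 at ε]
2. g(a, g(p(p(e)), g(p(a), b)))  →  g(a, p(g(p(a), b)))   [R3 at 2]
3. g(a, p(g(p(a), b)))  →  g(a, p(p(b)))   [R3 at 2.1]
4. g(a, p(p(b)))  →  b   [R1 at ε]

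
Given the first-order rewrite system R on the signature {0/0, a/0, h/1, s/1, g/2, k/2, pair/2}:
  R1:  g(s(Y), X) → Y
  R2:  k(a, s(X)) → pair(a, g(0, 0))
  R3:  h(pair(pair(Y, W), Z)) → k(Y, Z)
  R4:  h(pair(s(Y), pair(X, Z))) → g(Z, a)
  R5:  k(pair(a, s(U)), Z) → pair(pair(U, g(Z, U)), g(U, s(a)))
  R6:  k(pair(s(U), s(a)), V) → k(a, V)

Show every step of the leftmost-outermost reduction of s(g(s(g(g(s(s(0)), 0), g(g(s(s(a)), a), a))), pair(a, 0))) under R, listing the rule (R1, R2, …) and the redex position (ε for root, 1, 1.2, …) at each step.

1. s(g(s(g(g(s(s(0)), 0), g(g(s(s(a)), a), a))), pair(a, 0)))  →  s(g(g(s(s(0)), 0), g(g(s(s(a)), a), a)))   [R1 at 1]
2. s(g(g(s(s(0)), 0), g(g(s(s(a)), a), a)))  →  s(g(s(0), g(g(s(s(a)), a), a)))   [R1 at 1.1]
3. s(g(s(0), g(g(s(s(a)), a), a)))  →  s(0)   [R1 at 1]

s(0)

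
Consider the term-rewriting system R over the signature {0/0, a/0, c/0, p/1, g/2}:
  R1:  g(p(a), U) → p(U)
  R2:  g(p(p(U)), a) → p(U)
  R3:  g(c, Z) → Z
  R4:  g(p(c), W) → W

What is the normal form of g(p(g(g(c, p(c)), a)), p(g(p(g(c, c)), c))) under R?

1. g(p(g(g(c, p(c)), a)), p(g(p(g(c, c)), c)))  →  g(p(g(p(c), a)), p(g(p(g(c, c)), c)))   [R3 at 1.1.1]
2. g(p(g(p(c), a)), p(g(p(g(c, c)), c)))  →  g(p(a), p(g(p(g(c, c)), c)))   [R4 at 1.1]
3. g(p(a), p(g(p(g(c, c)), c)))  →  p(p(g(p(g(c, c)), c)))   [R1 at ε]
4. p(p(g(p(g(c, c)), c)))  →  p(p(g(p(c), c)))   [R3 at 1.1.1.1]
5. p(p(g(p(c), c)))  →  p(p(c))   [R4 at 1.1]

p(p(c))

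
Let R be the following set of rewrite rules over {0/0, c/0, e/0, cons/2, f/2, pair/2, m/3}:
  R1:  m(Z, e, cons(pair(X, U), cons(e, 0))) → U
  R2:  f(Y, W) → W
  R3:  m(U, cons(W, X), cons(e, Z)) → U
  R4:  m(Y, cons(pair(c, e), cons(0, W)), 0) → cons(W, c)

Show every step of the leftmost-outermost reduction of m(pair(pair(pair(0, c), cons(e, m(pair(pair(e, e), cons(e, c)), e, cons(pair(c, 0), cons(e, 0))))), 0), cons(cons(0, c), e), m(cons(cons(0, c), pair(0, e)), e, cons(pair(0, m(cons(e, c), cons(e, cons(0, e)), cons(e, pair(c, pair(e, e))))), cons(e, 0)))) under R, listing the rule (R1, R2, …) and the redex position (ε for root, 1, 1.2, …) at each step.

1. m(pair(pair(pair(0, c), cons(e, m(pair(pair(e, e), cons(e, c)), e, cons(pair(c, 0), cons(e, 0))))), 0), cons(cons(0, c), e), m(cons(cons(0, c), pair(0, e)), e, cons(pair(0, m(cons(e, c), cons(e, cons(0, e)), cons(e, pair(c, pair(e, e))))), cons(e, 0))))  →  m(pair(pair(pair(0, c), cons(e, 0)), 0), cons(cons(0, c), e), m(cons(cons(0, c), pair(0, e)), e, cons(pair(0, m(cons(e, c), cons(e, cons(0, e)), cons(e, pair(c, pair(e, e))))), cons(e, 0))))   [R1 at 1.1.2.2]
2. m(pair(pair(pair(0, c), cons(e, 0)), 0), cons(cons(0, c), e), m(cons(cons(0, c), pair(0, e)), e, cons(pair(0, m(cons(e, c), cons(e, cons(0, e)), cons(e, pair(c, pair(e, e))))), cons(e, 0))))  →  m(pair(pair(pair(0, c), cons(e, 0)), 0), cons(cons(0, c), e), m(cons(e, c), cons(e, cons(0, e)), cons(e, pair(c, pair(e, e)))))   [R1 at 3]
3. m(pair(pair(pair(0, c), cons(e, 0)), 0), cons(cons(0, c), e), m(cons(e, c), cons(e, cons(0, e)), cons(e, pair(c, pair(e, e)))))  →  m(pair(pair(pair(0, c), cons(e, 0)), 0), cons(cons(0, c), e), cons(e, c))   [R3 at 3]
4. m(pair(pair(pair(0, c), cons(e, 0)), 0), cons(cons(0, c), e), cons(e, c))  →  pair(pair(pair(0, c), cons(e, 0)), 0)   [R3 at ε]

pair(pair(pair(0, c), cons(e, 0)), 0)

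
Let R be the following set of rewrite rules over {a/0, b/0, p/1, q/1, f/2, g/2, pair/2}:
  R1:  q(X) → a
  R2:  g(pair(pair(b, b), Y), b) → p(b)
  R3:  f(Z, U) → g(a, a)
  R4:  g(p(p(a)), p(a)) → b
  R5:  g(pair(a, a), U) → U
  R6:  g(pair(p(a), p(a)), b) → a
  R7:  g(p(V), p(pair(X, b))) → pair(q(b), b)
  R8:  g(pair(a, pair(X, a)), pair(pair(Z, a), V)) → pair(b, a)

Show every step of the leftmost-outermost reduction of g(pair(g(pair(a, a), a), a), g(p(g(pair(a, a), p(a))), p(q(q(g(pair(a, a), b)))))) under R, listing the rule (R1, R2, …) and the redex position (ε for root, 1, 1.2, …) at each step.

b

1. g(pair(g(pair(a, a), a), a), g(p(g(pair(a, a), p(a))), p(q(q(g(pair(a, a), b))))))  →  g(pair(a, a), g(p(g(pair(a, a), p(a))), p(q(q(g(pair(a, a), b))))))   [R5 at 1.1]
2. g(pair(a, a), g(p(g(pair(a, a), p(a))), p(q(q(g(pair(a, a), b))))))  →  g(p(g(pair(a, a), p(a))), p(q(q(g(pair(a, a), b)))))   [R5 at ε]
3. g(p(g(pair(a, a), p(a))), p(q(q(g(pair(a, a), b)))))  →  g(p(p(a)), p(q(q(g(pair(a, a), b)))))   [R5 at 1.1]
4. g(p(p(a)), p(q(q(g(pair(a, a), b)))))  →  g(p(p(a)), p(a))   [R1 at 2.1]
5. g(p(p(a)), p(a))  →  b   [R4 at ε]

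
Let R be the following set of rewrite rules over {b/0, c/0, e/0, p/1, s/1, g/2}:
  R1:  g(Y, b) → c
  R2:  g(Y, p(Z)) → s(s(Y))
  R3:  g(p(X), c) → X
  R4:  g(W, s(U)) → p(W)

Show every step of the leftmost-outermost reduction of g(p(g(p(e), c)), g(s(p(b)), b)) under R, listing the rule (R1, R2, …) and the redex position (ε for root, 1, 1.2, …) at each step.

e

1. g(p(g(p(e), c)), g(s(p(b)), b))  →  g(p(e), g(s(p(b)), b))   [R3 at 1.1]
2. g(p(e), g(s(p(b)), b))  →  g(p(e), c)   [R1 at 2]
3. g(p(e), c)  →  e   [R3 at ε]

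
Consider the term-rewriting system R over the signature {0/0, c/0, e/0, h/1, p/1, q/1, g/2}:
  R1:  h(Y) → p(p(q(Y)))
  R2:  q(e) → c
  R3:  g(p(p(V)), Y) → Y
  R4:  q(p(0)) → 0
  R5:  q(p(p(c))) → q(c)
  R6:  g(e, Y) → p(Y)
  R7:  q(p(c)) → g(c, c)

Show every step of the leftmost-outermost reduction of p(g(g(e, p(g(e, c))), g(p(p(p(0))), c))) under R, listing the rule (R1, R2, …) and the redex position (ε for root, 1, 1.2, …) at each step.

1. p(g(g(e, p(g(e, c))), g(p(p(p(0))), c)))  →  p(g(p(p(g(e, c))), g(p(p(p(0))), c)))   [R6 at 1.1]
2. p(g(p(p(g(e, c))), g(p(p(p(0))), c)))  →  p(g(p(p(p(0))), c))   [R3 at 1]
3. p(g(p(p(p(0))), c))  →  p(c)   [R3 at 1]

p(c)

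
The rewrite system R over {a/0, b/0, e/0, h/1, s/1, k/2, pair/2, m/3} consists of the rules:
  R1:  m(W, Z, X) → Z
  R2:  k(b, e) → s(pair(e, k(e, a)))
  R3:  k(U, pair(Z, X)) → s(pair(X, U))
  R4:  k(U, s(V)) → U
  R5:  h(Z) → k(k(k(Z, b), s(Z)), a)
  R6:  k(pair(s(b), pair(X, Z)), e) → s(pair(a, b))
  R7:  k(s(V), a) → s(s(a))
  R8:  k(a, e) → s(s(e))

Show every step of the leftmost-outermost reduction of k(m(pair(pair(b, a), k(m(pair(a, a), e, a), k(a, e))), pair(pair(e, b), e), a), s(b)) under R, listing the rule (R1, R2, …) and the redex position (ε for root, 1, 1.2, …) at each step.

1. k(m(pair(pair(b, a), k(m(pair(a, a), e, a), k(a, e))), pair(pair(e, b), e), a), s(b))  →  m(pair(pair(b, a), k(m(pair(a, a), e, a), k(a, e))), pair(pair(e, b), e), a)   [R4 at ε]
2. m(pair(pair(b, a), k(m(pair(a, a), e, a), k(a, e))), pair(pair(e, b), e), a)  →  pair(pair(e, b), e)   [R1 at ε]

pair(pair(e, b), e)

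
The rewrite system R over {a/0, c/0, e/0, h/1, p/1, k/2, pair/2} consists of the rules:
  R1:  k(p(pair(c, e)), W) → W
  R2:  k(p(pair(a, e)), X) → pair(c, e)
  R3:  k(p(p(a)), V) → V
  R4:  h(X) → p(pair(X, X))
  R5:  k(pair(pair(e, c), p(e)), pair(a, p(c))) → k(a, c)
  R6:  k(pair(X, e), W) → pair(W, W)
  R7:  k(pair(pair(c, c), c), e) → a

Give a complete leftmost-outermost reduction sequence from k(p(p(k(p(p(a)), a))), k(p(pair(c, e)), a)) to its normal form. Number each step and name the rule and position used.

a

1. k(p(p(k(p(p(a)), a))), k(p(pair(c, e)), a))  →  k(p(p(a)), k(p(pair(c, e)), a))   [R3 at 1.1.1]
2. k(p(p(a)), k(p(pair(c, e)), a))  →  k(p(pair(c, e)), a)   [R3 at ε]
3. k(p(pair(c, e)), a)  →  a   [R1 at ε]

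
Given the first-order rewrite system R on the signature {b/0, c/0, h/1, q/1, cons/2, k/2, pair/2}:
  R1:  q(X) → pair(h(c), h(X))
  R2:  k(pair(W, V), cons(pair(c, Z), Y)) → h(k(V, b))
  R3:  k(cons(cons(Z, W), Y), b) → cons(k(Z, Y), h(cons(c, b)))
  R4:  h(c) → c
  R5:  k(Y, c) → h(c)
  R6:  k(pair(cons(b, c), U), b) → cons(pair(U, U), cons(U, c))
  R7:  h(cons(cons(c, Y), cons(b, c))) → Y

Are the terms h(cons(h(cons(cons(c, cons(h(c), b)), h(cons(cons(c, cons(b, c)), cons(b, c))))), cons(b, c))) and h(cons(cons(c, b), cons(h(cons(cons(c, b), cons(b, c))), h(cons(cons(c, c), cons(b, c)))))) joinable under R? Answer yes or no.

Reduce t₁ = h(cons(h(cons(cons(c, cons(h(c), b)), h(cons(cons(c, cons(b, c)), cons(b, c))))), cons(b, c))):
1. h(cons(h(cons(cons(c, cons(h(c), b)), h(cons(cons(c, cons(b, c)), cons(b, c))))), cons(b, c)))  →  h(cons(h(cons(cons(c, cons(c, b)), h(cons(cons(c, cons(b, c)), cons(b, c))))), cons(b, c)))   [R4 at 1.1.1.1.2.1]
2. h(cons(h(cons(cons(c, cons(c, b)), h(cons(cons(c, cons(b, c)), cons(b, c))))), cons(b, c)))  →  h(cons(h(cons(cons(c, cons(c, b)), cons(b, c))), cons(b, c)))   [R7 at 1.1.1.2]
3. h(cons(h(cons(cons(c, cons(c, b)), cons(b, c))), cons(b, c)))  →  h(cons(cons(c, b), cons(b, c)))   [R7 at 1.1]
4. h(cons(cons(c, b), cons(b, c)))  →  b   [R7 at ε]

Reduce t₂ = h(cons(cons(c, b), cons(h(cons(cons(c, b), cons(b, c))), h(cons(cons(c, c), cons(b, c)))))):
1. h(cons(cons(c, b), cons(h(cons(cons(c, b), cons(b, c))), h(cons(cons(c, c), cons(b, c))))))  →  h(cons(cons(c, b), cons(b, h(cons(cons(c, c), cons(b, c))))))   [R7 at 1.2.1]
2. h(cons(cons(c, b), cons(b, h(cons(cons(c, c), cons(b, c))))))  →  h(cons(cons(c, b), cons(b, c)))   [R7 at 1.2.2]
3. h(cons(cons(c, b), cons(b, c)))  →  b   [R7 at ε]

yes — NF(t₁) = b, NF(t₂) = b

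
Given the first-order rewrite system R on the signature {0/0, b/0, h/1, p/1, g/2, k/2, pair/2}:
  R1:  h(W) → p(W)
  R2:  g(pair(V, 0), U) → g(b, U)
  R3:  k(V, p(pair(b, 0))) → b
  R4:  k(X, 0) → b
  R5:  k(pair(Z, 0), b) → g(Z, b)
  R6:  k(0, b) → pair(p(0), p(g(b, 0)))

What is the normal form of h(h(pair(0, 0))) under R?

1. h(h(pair(0, 0)))  →  p(h(pair(0, 0)))   [R1 at ε]
2. p(h(pair(0, 0)))  →  p(p(pair(0, 0)))   [R1 at 1]

p(p(pair(0, 0)))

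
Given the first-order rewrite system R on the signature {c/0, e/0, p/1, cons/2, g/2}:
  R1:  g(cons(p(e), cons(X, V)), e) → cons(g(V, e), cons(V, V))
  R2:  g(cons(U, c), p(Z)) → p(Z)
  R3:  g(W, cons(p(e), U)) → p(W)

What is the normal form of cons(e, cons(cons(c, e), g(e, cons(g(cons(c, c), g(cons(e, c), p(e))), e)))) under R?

cons(e, cons(cons(c, e), p(e)))

1. cons(e, cons(cons(c, e), g(e, cons(g(cons(c, c), g(cons(e, c), p(e))), e))))  →  cons(e, cons(cons(c, e), g(e, cons(g(cons(c, c), p(e)), e))))   [R2 at 2.2.2.1.2]
2. cons(e, cons(cons(c, e), g(e, cons(g(cons(c, c), p(e)), e))))  →  cons(e, cons(cons(c, e), g(e, cons(p(e), e))))   [R2 at 2.2.2.1]
3. cons(e, cons(cons(c, e), g(e, cons(p(e), e))))  →  cons(e, cons(cons(c, e), p(e)))   [R3 at 2.2]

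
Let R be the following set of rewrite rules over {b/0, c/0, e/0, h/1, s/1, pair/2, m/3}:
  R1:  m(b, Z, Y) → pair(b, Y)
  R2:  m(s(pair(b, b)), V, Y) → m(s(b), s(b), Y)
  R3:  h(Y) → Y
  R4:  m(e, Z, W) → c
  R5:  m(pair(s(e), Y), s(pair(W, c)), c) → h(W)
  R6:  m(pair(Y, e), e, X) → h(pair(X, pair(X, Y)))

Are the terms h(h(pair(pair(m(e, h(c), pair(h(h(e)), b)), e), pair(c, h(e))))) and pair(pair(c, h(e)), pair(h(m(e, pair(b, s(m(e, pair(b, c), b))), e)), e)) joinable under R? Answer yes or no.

Reduce t₁ = h(h(pair(pair(m(e, h(c), pair(h(h(e)), b)), e), pair(c, h(e))))):
1. h(h(pair(pair(m(e, h(c), pair(h(h(e)), b)), e), pair(c, h(e)))))  →  h(pair(pair(m(e, h(c), pair(h(h(e)), b)), e), pair(c, h(e))))   [R3 at ε]
2. h(pair(pair(m(e, h(c), pair(h(h(e)), b)), e), pair(c, h(e))))  →  pair(pair(m(e, h(c), pair(h(h(e)), b)), e), pair(c, h(e)))   [R3 at ε]
3. pair(pair(m(e, h(c), pair(h(h(e)), b)), e), pair(c, h(e)))  →  pair(pair(c, e), pair(c, h(e)))   [R4 at 1.1]
4. pair(pair(c, e), pair(c, h(e)))  →  pair(pair(c, e), pair(c, e))   [R3 at 2.2]

Reduce t₂ = pair(pair(c, h(e)), pair(h(m(e, pair(b, s(m(e, pair(b, c), b))), e)), e)):
1. pair(pair(c, h(e)), pair(h(m(e, pair(b, s(m(e, pair(b, c), b))), e)), e))  →  pair(pair(c, e), pair(h(m(e, pair(b, s(m(e, pair(b, c), b))), e)), e))   [R3 at 1.2]
2. pair(pair(c, e), pair(h(m(e, pair(b, s(m(e, pair(b, c), b))), e)), e))  →  pair(pair(c, e), pair(m(e, pair(b, s(m(e, pair(b, c), b))), e), e))   [R3 at 2.1]
3. pair(pair(c, e), pair(m(e, pair(b, s(m(e, pair(b, c), b))), e), e))  →  pair(pair(c, e), pair(c, e))   [R4 at 2.1]

yes — NF(t₁) = pair(pair(c, e), pair(c, e)), NF(t₂) = pair(pair(c, e), pair(c, e))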